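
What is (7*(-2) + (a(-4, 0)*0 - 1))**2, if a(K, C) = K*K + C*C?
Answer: 225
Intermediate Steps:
a(K, C) = C**2 + K**2 (a(K, C) = K**2 + C**2 = C**2 + K**2)
(7*(-2) + (a(-4, 0)*0 - 1))**2 = (7*(-2) + ((0**2 + (-4)**2)*0 - 1))**2 = (-14 + ((0 + 16)*0 - 1))**2 = (-14 + (16*0 - 1))**2 = (-14 + (0 - 1))**2 = (-14 - 1)**2 = (-15)**2 = 225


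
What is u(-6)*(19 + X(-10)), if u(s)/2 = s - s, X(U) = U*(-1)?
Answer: 0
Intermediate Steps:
X(U) = -U
u(s) = 0 (u(s) = 2*(s - s) = 2*0 = 0)
u(-6)*(19 + X(-10)) = 0*(19 - 1*(-10)) = 0*(19 + 10) = 0*29 = 0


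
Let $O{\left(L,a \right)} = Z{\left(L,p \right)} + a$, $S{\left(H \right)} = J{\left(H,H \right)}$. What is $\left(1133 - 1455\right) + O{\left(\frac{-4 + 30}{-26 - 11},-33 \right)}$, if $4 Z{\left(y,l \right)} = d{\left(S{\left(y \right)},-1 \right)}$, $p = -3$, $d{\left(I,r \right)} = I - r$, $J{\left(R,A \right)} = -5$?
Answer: $-356$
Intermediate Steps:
$S{\left(H \right)} = -5$
$Z{\left(y,l \right)} = -1$ ($Z{\left(y,l \right)} = \frac{-5 - -1}{4} = \frac{-5 + 1}{4} = \frac{1}{4} \left(-4\right) = -1$)
$O{\left(L,a \right)} = -1 + a$
$\left(1133 - 1455\right) + O{\left(\frac{-4 + 30}{-26 - 11},-33 \right)} = \left(1133 - 1455\right) - 34 = -322 - 34 = -356$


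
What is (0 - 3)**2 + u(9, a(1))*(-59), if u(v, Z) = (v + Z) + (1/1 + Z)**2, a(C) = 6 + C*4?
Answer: -8251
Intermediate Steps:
a(C) = 6 + 4*C
u(v, Z) = Z + v + (1 + Z)**2 (u(v, Z) = (Z + v) + (1 + Z)**2 = Z + v + (1 + Z)**2)
(0 - 3)**2 + u(9, a(1))*(-59) = (0 - 3)**2 + ((6 + 4*1) + 9 + (1 + (6 + 4*1))**2)*(-59) = (-3)**2 + ((6 + 4) + 9 + (1 + (6 + 4))**2)*(-59) = 9 + (10 + 9 + (1 + 10)**2)*(-59) = 9 + (10 + 9 + 11**2)*(-59) = 9 + (10 + 9 + 121)*(-59) = 9 + 140*(-59) = 9 - 8260 = -8251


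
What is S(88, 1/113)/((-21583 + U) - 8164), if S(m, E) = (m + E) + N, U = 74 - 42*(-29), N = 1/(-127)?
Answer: -1262902/408357705 ≈ -0.0030926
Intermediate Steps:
N = -1/127 ≈ -0.0078740
U = 1292 (U = 74 + 1218 = 1292)
S(m, E) = -1/127 + E + m (S(m, E) = (m + E) - 1/127 = (E + m) - 1/127 = -1/127 + E + m)
S(88, 1/113)/((-21583 + U) - 8164) = (-1/127 + 1/113 + 88)/((-21583 + 1292) - 8164) = (-1/127 + 1/113 + 88)/(-20291 - 8164) = (1262902/14351)/(-28455) = (1262902/14351)*(-1/28455) = -1262902/408357705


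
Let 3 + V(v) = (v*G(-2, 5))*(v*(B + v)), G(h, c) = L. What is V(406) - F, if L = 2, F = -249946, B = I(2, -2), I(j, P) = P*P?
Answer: 135415463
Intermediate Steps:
I(j, P) = P²
B = 4 (B = (-2)² = 4)
G(h, c) = 2
V(v) = -3 + 2*v²*(4 + v) (V(v) = -3 + (v*2)*(v*(4 + v)) = -3 + (2*v)*(v*(4 + v)) = -3 + 2*v²*(4 + v))
V(406) - F = (-3 + 2*406³ + 8*406²) - 1*(-249946) = (-3 + 2*66923416 + 8*164836) + 249946 = (-3 + 133846832 + 1318688) + 249946 = 135165517 + 249946 = 135415463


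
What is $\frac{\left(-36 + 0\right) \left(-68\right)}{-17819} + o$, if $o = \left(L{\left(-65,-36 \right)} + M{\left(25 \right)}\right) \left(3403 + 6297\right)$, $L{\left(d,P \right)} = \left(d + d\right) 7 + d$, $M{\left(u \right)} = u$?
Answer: $- \frac{164202087448}{17819} \approx -9.215 \cdot 10^{6}$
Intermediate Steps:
$L{\left(d,P \right)} = 15 d$ ($L{\left(d,P \right)} = 2 d 7 + d = 14 d + d = 15 d$)
$o = -9215000$ ($o = \left(15 \left(-65\right) + 25\right) \left(3403 + 6297\right) = \left(-975 + 25\right) 9700 = \left(-950\right) 9700 = -9215000$)
$\frac{\left(-36 + 0\right) \left(-68\right)}{-17819} + o = \frac{\left(-36 + 0\right) \left(-68\right)}{-17819} - 9215000 = \left(-36\right) \left(-68\right) \left(- \frac{1}{17819}\right) - 9215000 = 2448 \left(- \frac{1}{17819}\right) - 9215000 = - \frac{2448}{17819} - 9215000 = - \frac{164202087448}{17819}$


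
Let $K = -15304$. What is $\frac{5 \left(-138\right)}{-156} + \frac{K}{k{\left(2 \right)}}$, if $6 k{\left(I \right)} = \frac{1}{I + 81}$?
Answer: $- \frac{198156077}{26} \approx -7.6214 \cdot 10^{6}$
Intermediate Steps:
$k{\left(I \right)} = \frac{1}{6 \left(81 + I\right)}$ ($k{\left(I \right)} = \frac{1}{6 \left(I + 81\right)} = \frac{1}{6 \left(81 + I\right)}$)
$\frac{5 \left(-138\right)}{-156} + \frac{K}{k{\left(2 \right)}} = \frac{5 \left(-138\right)}{-156} - \frac{15304}{\frac{1}{6} \frac{1}{81 + 2}} = \left(-690\right) \left(- \frac{1}{156}\right) - \frac{15304}{\frac{1}{6} \cdot \frac{1}{83}} = \frac{115}{26} - \frac{15304}{\frac{1}{6} \cdot \frac{1}{83}} = \frac{115}{26} - 15304 \frac{1}{\frac{1}{498}} = \frac{115}{26} - 7621392 = - \frac{198156077}{26}$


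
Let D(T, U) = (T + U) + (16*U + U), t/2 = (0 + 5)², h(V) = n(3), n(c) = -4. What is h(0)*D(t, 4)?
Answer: -488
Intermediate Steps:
h(V) = -4
t = 50 (t = 2*(0 + 5)² = 2*5² = 2*25 = 50)
D(T, U) = T + 18*U (D(T, U) = (T + U) + 17*U = T + 18*U)
h(0)*D(t, 4) = -4*(50 + 18*4) = -4*(50 + 72) = -4*122 = -488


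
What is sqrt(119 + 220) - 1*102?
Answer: -102 + sqrt(339) ≈ -83.588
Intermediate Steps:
sqrt(119 + 220) - 1*102 = sqrt(339) - 102 = -102 + sqrt(339)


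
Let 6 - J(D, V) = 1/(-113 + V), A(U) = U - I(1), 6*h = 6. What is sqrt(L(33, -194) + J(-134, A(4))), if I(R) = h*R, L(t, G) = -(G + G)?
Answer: sqrt(4767510)/110 ≈ 19.850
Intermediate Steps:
h = 1 (h = (1/6)*6 = 1)
L(t, G) = -2*G
I(R) = R (I(R) = 1*R = R)
A(U) = -1 + U (A(U) = U - 1*1 = U - 1 = -1 + U)
J(D, V) = 6 - 1/(-113 + V)
sqrt(L(33, -194) + J(-134, A(4))) = sqrt(-2*(-194) + (-679 + 6*(-1 + 4))/(-113 + (-1 + 4))) = sqrt(388 + (-679 + 6*3)/(-113 + 3)) = sqrt(388 + (-679 + 18)/(-110)) = sqrt(388 - 1/110*(-661)) = sqrt(388 + 661/110) = sqrt(43341/110) = sqrt(4767510)/110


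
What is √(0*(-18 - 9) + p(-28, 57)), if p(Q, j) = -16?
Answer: 4*I ≈ 4.0*I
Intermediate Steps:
√(0*(-18 - 9) + p(-28, 57)) = √(0*(-18 - 9) - 16) = √(0*(-27) - 16) = √(0 - 16) = √(-16) = 4*I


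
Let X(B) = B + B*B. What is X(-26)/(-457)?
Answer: -650/457 ≈ -1.4223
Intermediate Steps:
X(B) = B + B²
X(-26)/(-457) = -26*(1 - 26)/(-457) = -26*(-25)*(-1/457) = 650*(-1/457) = -650/457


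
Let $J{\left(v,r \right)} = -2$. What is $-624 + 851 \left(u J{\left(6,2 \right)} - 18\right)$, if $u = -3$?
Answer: $-10836$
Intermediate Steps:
$-624 + 851 \left(u J{\left(6,2 \right)} - 18\right) = -624 + 851 \left(\left(-3\right) \left(-2\right) - 18\right) = -624 + 851 \left(6 - 18\right) = -624 + 851 \left(-12\right) = -624 - 10212 = -10836$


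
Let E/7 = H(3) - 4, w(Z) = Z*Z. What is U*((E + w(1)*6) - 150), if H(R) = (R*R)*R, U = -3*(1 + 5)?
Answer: -306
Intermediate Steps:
U = -18 (U = -3*6 = -18)
w(Z) = Z**2
H(R) = R**3 (H(R) = R**2*R = R**3)
E = 161 (E = 7*(3**3 - 4) = 7*(27 - 4) = 7*23 = 161)
U*((E + w(1)*6) - 150) = -18*((161 + 1**2*6) - 150) = -18*((161 + 1*6) - 150) = -18*((161 + 6) - 150) = -18*(167 - 150) = -18*17 = -306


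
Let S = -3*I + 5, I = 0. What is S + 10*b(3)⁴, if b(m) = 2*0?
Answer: 5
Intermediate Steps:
b(m) = 0
S = 5 (S = -3*0 + 5 = 0 + 5 = 5)
S + 10*b(3)⁴ = 5 + 10*0⁴ = 5 + 10*0 = 5 + 0 = 5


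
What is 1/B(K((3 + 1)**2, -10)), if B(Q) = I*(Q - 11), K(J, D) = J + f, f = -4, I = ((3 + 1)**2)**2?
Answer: 1/256 ≈ 0.0039063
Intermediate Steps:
I = 256 (I = (4**2)**2 = 16**2 = 256)
K(J, D) = -4 + J (K(J, D) = J - 4 = -4 + J)
B(Q) = -2816 + 256*Q (B(Q) = 256*(Q - 11) = 256*(-11 + Q) = -2816 + 256*Q)
1/B(K((3 + 1)**2, -10)) = 1/(-2816 + 256*(-4 + (3 + 1)**2)) = 1/(-2816 + 256*(-4 + 4**2)) = 1/(-2816 + 256*(-4 + 16)) = 1/(-2816 + 256*12) = 1/(-2816 + 3072) = 1/256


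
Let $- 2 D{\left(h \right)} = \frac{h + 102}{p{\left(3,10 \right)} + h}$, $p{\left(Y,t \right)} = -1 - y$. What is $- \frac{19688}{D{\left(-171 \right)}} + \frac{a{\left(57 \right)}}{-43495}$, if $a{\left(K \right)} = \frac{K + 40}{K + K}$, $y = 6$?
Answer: $\frac{167890236021}{1652810} \approx 1.0158 \cdot 10^{5}$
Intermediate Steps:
$a{\left(K \right)} = \frac{40 + K}{2 K}$
$p{\left(Y,t \right)} = -7$ ($p{\left(Y,t \right)} = -1 - 6 = -7$)
$D{\left(h \right)} = - \frac{102 + h}{2 \left(-7 + h\right)}$ ($D{\left(h \right)} = - \frac{\left(h + 102\right) \frac{1}{-7 + h}}{2} = - \frac{\left(102 + h\right) \frac{1}{-7 + h}}{2} = - \frac{\frac{1}{-7 + h} \left(102 + h\right)}{2} = - \frac{102 + h}{2 \left(-7 + h\right)}$)
$- \frac{19688}{D{\left(-171 \right)}} + \frac{a{\left(57 \right)}}{-43495} = - \frac{19688}{\frac{1}{2} \frac{1}{-7 - 171} \left(-102 - -171\right)} + \frac{\frac{1}{2} \cdot \frac{1}{57} \left(40 + 57\right)}{-43495} = - \frac{19688}{\frac{1}{2} \frac{1}{-178} \left(-102 + 171\right)} + \frac{1}{2} \cdot \frac{1}{57} \cdot 97 \left(- \frac{1}{43495}\right) = - \frac{19688}{\frac{1}{2} \left(- \frac{1}{178}\right) 69} + \frac{97}{114} \left(- \frac{1}{43495}\right) = - \frac{19688}{- \frac{69}{356}} - \frac{97}{4958430} = \left(-19688\right) \left(- \frac{356}{69}\right) - \frac{97}{4958430} = \frac{304736}{3} - \frac{97}{4958430} = \frac{167890236021}{1652810}$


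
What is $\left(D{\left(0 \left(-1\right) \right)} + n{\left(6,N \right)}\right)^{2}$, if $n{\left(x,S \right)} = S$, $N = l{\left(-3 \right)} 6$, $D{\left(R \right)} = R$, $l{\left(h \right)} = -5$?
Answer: $900$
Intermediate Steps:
$N = -30$ ($N = \left(-5\right) 6 = -30$)
$\left(D{\left(0 \left(-1\right) \right)} + n{\left(6,N \right)}\right)^{2} = \left(0 \left(-1\right) - 30\right)^{2} = \left(0 - 30\right)^{2} = \left(-30\right)^{2} = 900$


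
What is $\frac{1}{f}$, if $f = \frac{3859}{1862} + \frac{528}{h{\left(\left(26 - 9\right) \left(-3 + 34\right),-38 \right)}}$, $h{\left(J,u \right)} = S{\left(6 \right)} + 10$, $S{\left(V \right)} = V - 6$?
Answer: $\frac{9310}{510863} \approx 0.018224$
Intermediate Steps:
$S{\left(V \right)} = -6 + V$ ($S{\left(V \right)} = V - 6 = -6 + V$)
$h{\left(J,u \right)} = 10$ ($h{\left(J,u \right)} = \left(-6 + 6\right) + 10 = 0 + 10 = 10$)
$f = \frac{510863}{9310}$ ($f = \frac{3859}{1862} + \frac{528}{10} = 3859 \cdot \frac{1}{1862} + 528 \cdot \frac{1}{10} = \frac{3859}{1862} + \frac{264}{5} = \frac{510863}{9310} \approx 54.872$)
$\frac{1}{f} = \frac{1}{\frac{510863}{9310}} = \frac{9310}{510863}$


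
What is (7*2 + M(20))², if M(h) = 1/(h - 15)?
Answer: 5041/25 ≈ 201.64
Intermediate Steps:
M(h) = 1/(-15 + h)
(7*2 + M(20))² = (7*2 + 1/(-15 + 20))² = (14 + 1/5)² = (14 + ⅕)² = (71/5)² = 5041/25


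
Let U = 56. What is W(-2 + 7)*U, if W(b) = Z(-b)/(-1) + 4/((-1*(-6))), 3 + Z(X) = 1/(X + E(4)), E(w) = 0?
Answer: 3248/15 ≈ 216.53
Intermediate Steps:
Z(X) = -3 + 1/X (Z(X) = -3 + 1/(X + 0) = -3 + 1/X)
W(b) = 11/3 + 1/b (W(b) = (-3 + 1/(-b))/(-1) + 4/((-1*(-6))) = (-3 - 1/b)*(-1) + 4/6 = (3 + 1/b) + 4*(⅙) = (3 + 1/b) + ⅔ = 11/3 + 1/b)
W(-2 + 7)*U = (11/3 + 1/(-2 + 7))*56 = (11/3 + 1/5)*56 = (11/3 + ⅕)*56 = (58/15)*56 = 3248/15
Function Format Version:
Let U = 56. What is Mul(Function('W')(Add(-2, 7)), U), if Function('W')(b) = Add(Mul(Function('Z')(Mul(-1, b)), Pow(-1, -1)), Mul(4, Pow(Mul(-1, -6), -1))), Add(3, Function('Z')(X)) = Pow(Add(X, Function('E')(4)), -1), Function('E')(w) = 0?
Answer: Rational(3248, 15) ≈ 216.53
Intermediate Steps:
Function('Z')(X) = Add(-3, Pow(X, -1)) (Function('Z')(X) = Add(-3, Pow(Add(X, 0), -1)) = Add(-3, Pow(X, -1)))
Function('W')(b) = Add(Rational(11, 3), Pow(b, -1)) (Function('W')(b) = Add(Mul(Add(-3, Pow(Mul(-1, b), -1)), Pow(-1, -1)), Mul(4, Pow(Mul(-1, -6), -1))) = Add(Mul(Add(-3, Mul(-1, Pow(b, -1))), -1), Mul(4, Pow(6, -1))) = Add(Add(3, Pow(b, -1)), Mul(4, Rational(1, 6))) = Add(Add(3, Pow(b, -1)), Rational(2, 3)) = Add(Rational(11, 3), Pow(b, -1)))
Mul(Function('W')(Add(-2, 7)), U) = Mul(Add(Rational(11, 3), Pow(Add(-2, 7), -1)), 56) = Mul(Add(Rational(11, 3), Pow(5, -1)), 56) = Mul(Add(Rational(11, 3), Rational(1, 5)), 56) = Mul(Rational(58, 15), 56) = Rational(3248, 15)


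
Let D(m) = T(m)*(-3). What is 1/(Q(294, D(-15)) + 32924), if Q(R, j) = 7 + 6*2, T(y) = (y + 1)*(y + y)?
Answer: 1/32943 ≈ 3.0355e-5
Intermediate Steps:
T(y) = 2*y*(1 + y) (T(y) = (1 + y)*(2*y) = 2*y*(1 + y))
D(m) = -6*m*(1 + m) (D(m) = (2*m*(1 + m))*(-3) = -6*m*(1 + m))
Q(R, j) = 19 (Q(R, j) = 7 + 12 = 19)
1/(Q(294, D(-15)) + 32924) = 1/(19 + 32924) = 1/32943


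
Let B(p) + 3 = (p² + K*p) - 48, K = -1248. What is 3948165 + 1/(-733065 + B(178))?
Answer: 3646430438039/923576 ≈ 3.9482e+6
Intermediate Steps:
B(p) = -51 + p² - 1248*p (B(p) = -3 + ((p² - 1248*p) - 48) = -3 + (-48 + p² - 1248*p) = -51 + p² - 1248*p)
3948165 + 1/(-733065 + B(178)) = 3948165 + 1/(-733065 + (-51 + 178² - 1248*178)) = 3948165 + 1/(-733065 + (-51 + 31684 - 222144)) = 3948165 + 1/(-733065 - 190511) = 3948165 + 1/(-923576) = 3948165 - 1/923576 = 3646430438039/923576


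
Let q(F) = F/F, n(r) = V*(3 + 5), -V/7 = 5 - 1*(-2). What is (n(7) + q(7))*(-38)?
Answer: 14858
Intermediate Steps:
V = -49 (V = -7*(5 - 1*(-2)) = -7*(5 + 2) = -7*7 = -49)
n(r) = -392 (n(r) = -49*(3 + 5) = -49*8 = -392)
q(F) = 1
(n(7) + q(7))*(-38) = (-392 + 1)*(-38) = -391*(-38) = 14858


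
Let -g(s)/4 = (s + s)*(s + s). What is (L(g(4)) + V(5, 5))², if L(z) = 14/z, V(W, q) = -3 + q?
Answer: 62001/16384 ≈ 3.7842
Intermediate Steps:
g(s) = -16*s² (g(s) = -4*(s + s)*(s + s) = -4*2*s*2*s = -16*s²)
(L(g(4)) + V(5, 5))² = (14/((-16*4²)) + (-3 + 5))² = (14/((-16*16)) + 2)² = (14/(-256) + 2)² = (14*(-1/256) + 2)² = (-7/128 + 2)² = (249/128)² = 62001/16384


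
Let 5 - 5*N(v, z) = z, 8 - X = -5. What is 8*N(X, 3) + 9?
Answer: 61/5 ≈ 12.200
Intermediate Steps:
X = 13 (X = 8 - 1*(-5) = 8 + 5 = 13)
N(v, z) = 1 - z/5
8*N(X, 3) + 9 = 8*(1 - ⅕*3) + 9 = 8*(1 - ⅗) + 9 = 8*(⅖) + 9 = 16/5 + 9 = 61/5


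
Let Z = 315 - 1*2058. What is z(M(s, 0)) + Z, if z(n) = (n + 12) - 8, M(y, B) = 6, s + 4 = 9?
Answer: -1733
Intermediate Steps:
s = 5 (s = -4 + 9 = 5)
z(n) = 4 + n (z(n) = (12 + n) - 8 = 4 + n)
Z = -1743 (Z = 315 - 2058 = -1743)
z(M(s, 0)) + Z = (4 + 6) - 1743 = 10 - 1743 = -1733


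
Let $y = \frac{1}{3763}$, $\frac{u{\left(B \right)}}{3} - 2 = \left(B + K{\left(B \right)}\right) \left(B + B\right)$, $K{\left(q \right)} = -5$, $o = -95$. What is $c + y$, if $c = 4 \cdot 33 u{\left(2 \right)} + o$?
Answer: $- \frac{15258964}{3763} \approx -4055.0$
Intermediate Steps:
$u{\left(B \right)} = 6 + 6 B \left(-5 + B\right)$ ($u{\left(B \right)} = 6 + 3 \left(B - 5\right) \left(B + B\right) = 6 + 3 \left(-5 + B\right) 2 B = 6 + 3 \cdot 2 B \left(-5 + B\right) = 6 + 6 B \left(-5 + B\right)$)
$c = -4055$ ($c = 4 \cdot 33 \left(6 - 60 + 6 \cdot 2^{2}\right) - 95 = 132 \left(6 - 60 + 6 \cdot 4\right) - 95 = 132 \left(6 - 60 + 24\right) - 95 = 132 \left(-30\right) - 95 = -3960 - 95 = -4055$)
$y = \frac{1}{3763} \approx 0.00026575$
$c + y = -4055 + \frac{1}{3763} = - \frac{15258964}{3763}$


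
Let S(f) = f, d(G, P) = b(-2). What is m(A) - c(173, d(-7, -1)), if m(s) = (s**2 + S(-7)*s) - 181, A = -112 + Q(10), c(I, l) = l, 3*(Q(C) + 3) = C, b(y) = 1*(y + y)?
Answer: 117667/9 ≈ 13074.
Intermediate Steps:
b(y) = 2*y (b(y) = 1*(2*y) = 2*y)
Q(C) = -3 + C/3
d(G, P) = -4 (d(G, P) = 2*(-2) = -4)
A = -335/3 (A = -112 + (-3 + (1/3)*10) = -112 + (-3 + 10/3) = -112 + 1/3 = -335/3 ≈ -111.67)
m(s) = -181 + s**2 - 7*s (m(s) = (s**2 - 7*s) - 181 = -181 + s**2 - 7*s)
m(A) - c(173, d(-7, -1)) = (-181 + (-335/3)**2 - 7*(-335/3)) - 1*(-4) = (-181 + 112225/9 + 2345/3) + 4 = 117631/9 + 4 = 117667/9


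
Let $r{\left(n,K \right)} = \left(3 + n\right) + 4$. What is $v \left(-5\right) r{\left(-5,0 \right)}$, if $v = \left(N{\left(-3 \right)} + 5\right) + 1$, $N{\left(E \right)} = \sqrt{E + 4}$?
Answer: $-70$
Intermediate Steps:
$r{\left(n,K \right)} = 7 + n$
$N{\left(E \right)} = \sqrt{4 + E}$
$v = 7$ ($v = \left(\sqrt{4 - 3} + 5\right) + 1 = \left(\sqrt{1} + 5\right) + 1 = \left(1 + 5\right) + 1 = 6 + 1 = 7$)
$v \left(-5\right) r{\left(-5,0 \right)} = 7 \left(-5\right) \left(7 - 5\right) = \left(-35\right) 2 = -70$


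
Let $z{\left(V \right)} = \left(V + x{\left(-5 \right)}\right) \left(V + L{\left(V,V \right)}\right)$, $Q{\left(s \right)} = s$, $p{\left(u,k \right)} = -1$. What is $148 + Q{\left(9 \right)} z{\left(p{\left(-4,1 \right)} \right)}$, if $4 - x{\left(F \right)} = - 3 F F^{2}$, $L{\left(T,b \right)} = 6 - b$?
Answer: $-19940$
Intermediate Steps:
$x{\left(F \right)} = 4 + 3 F^{3}$ ($x{\left(F \right)} = 4 - - 3 F F^{2} = 4 - - 3 F^{3} = 4 + 3 F^{3}$)
$z{\left(V \right)} = -2226 + 6 V$ ($z{\left(V \right)} = \left(V + \left(4 + 3 \left(-5\right)^{3}\right)\right) \left(V - \left(-6 + V\right)\right) = \left(V + \left(4 + 3 \left(-125\right)\right)\right) 6 = \left(V + \left(4 - 375\right)\right) 6 = \left(V - 371\right) 6 = \left(-371 + V\right) 6 = -2226 + 6 V$)
$148 + Q{\left(9 \right)} z{\left(p{\left(-4,1 \right)} \right)} = 148 + 9 \left(-2226 + 6 \left(-1\right)\right) = 148 + 9 \left(-2226 - 6\right) = 148 + 9 \left(-2232\right) = 148 - 20088 = -19940$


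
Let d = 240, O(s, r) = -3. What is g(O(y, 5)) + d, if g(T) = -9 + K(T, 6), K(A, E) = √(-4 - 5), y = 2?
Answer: 231 + 3*I ≈ 231.0 + 3.0*I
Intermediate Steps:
K(A, E) = 3*I (K(A, E) = √(-9) = 3*I)
g(T) = -9 + 3*I
g(O(y, 5)) + d = (-9 + 3*I) + 240 = 231 + 3*I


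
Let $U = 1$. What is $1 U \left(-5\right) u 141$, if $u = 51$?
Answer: $-35955$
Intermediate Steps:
$1 U \left(-5\right) u 141 = 1 \cdot 1 \left(-5\right) 51 \cdot 141 = 1 \left(-5\right) 51 \cdot 141 = \left(-5\right) 51 \cdot 141 = \left(-255\right) 141 = -35955$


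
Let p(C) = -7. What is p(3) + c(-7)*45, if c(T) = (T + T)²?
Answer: 8813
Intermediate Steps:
c(T) = 4*T² (c(T) = (2*T)² = 4*T²)
p(3) + c(-7)*45 = -7 + (4*(-7)²)*45 = -7 + (4*49)*45 = -7 + 196*45 = -7 + 8820 = 8813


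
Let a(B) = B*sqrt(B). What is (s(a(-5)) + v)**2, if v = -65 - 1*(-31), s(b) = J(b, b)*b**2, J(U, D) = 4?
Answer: 285156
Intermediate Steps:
a(B) = B**(3/2)
s(b) = 4*b**2
v = -34 (v = -65 + 31 = -34)
(s(a(-5)) + v)**2 = (4*((-5)**(3/2))**2 - 34)**2 = (4*(-5*I*sqrt(5))**2 - 34)**2 = (4*(-125) - 34)**2 = (-500 - 34)**2 = (-534)**2 = 285156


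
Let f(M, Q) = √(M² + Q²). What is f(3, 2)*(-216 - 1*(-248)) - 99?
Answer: -99 + 32*√13 ≈ 16.378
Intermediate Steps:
f(3, 2)*(-216 - 1*(-248)) - 99 = √(3² + 2²)*(-216 - 1*(-248)) - 99 = √(9 + 4)*(-216 + 248) - 99 = √13*32 - 99 = 32*√13 - 99 = -99 + 32*√13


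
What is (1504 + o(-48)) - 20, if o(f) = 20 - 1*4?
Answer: 1500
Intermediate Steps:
o(f) = 16 (o(f) = 20 - 4 = 16)
(1504 + o(-48)) - 20 = (1504 + 16) - 20 = 1520 - 20 = 1500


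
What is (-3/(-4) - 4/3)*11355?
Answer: -26495/4 ≈ -6623.8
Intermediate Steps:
(-3/(-4) - 4/3)*11355 = (-3*(-1/4) - 4*1/3)*11355 = (3/4 - 4/3)*11355 = -7/12*11355 = -26495/4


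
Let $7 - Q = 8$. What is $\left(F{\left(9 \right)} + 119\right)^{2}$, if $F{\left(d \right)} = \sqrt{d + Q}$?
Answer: $14169 + 476 \sqrt{2} \approx 14842.0$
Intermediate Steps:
$Q = -1$ ($Q = 7 - 8 = -1$)
$F{\left(d \right)} = \sqrt{-1 + d}$ ($F{\left(d \right)} = \sqrt{d - 1} = \sqrt{-1 + d}$)
$\left(F{\left(9 \right)} + 119\right)^{2} = \left(\sqrt{-1 + 9} + 119\right)^{2} = \left(\sqrt{8} + 119\right)^{2} = \left(2 \sqrt{2} + 119\right)^{2} = \left(119 + 2 \sqrt{2}\right)^{2}$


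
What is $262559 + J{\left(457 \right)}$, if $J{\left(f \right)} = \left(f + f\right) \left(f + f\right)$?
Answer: $1097955$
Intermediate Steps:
$J{\left(f \right)} = 4 f^{2}$ ($J{\left(f \right)} = 2 f 2 f = 4 f^{2}$)
$262559 + J{\left(457 \right)} = 262559 + 4 \cdot 457^{2} = 262559 + 4 \cdot 208849 = 262559 + 835396 = 1097955$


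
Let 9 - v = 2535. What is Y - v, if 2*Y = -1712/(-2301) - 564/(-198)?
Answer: 21327017/8437 ≈ 2527.8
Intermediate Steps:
v = -2526 (v = 9 - 1*2535 = 9 - 2535 = -2526)
Y = 15155/8437 (Y = (-1712/(-2301) - 564/(-198))/2 = (-1712*(-1/2301) - 564*(-1/198))/2 = (1712/2301 + 94/33)/2 = (1/2)*(30310/8437) = 15155/8437 ≈ 1.7963)
Y - v = 15155/8437 - 1*(-2526) = 15155/8437 + 2526 = 21327017/8437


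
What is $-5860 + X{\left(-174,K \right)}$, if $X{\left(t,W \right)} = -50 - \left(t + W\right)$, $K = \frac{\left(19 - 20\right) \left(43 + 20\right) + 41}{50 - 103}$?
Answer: $- \frac{304030}{53} \approx -5736.4$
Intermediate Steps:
$K = \frac{22}{53}$ ($K = \frac{\left(-1\right) 63 + 41}{-53} = \left(-63 + 41\right) \left(- \frac{1}{53}\right) = \left(-22\right) \left(- \frac{1}{53}\right) = \frac{22}{53} \approx 0.41509$)
$X{\left(t,W \right)} = -50 - W - t$ ($X{\left(t,W \right)} = -50 - \left(W + t\right) = -50 - W - t$)
$-5860 + X{\left(-174,K \right)} = -5860 - - \frac{6550}{53} = -5860 + \frac{6550}{53} = - \frac{304030}{53}$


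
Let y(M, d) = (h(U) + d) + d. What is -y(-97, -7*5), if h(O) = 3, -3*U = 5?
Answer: 67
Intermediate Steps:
U = -5/3 (U = -1/3*5 = -5/3 ≈ -1.6667)
y(M, d) = 3 + 2*d (y(M, d) = (3 + d) + d = 3 + 2*d)
-y(-97, -7*5) = -(3 + 2*(-7*5)) = -(3 + 2*(-35)) = -(3 - 70) = -1*(-67) = 67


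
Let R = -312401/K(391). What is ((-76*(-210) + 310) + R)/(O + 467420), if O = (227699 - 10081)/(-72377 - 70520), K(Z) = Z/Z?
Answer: -42316231507/66792698122 ≈ -0.63355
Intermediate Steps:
K(Z) = 1
O = -217618/142897 (O = 217618/(-142897) = 217618*(-1/142897) = -217618/142897 ≈ -1.5229)
R = -312401 (R = -312401/1 = -312401*1 = -312401)
((-76*(-210) + 310) + R)/(O + 467420) = ((-76*(-210) + 310) - 312401)/(-217618/142897 + 467420) = ((15960 + 310) - 312401)/(66792698122/142897) = (16270 - 312401)*(142897/66792698122) = -296131*142897/66792698122 = -42316231507/66792698122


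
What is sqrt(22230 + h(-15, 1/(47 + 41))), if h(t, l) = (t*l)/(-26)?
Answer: sqrt(7273302465)/572 ≈ 149.10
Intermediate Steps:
h(t, l) = -l*t/26 (h(t, l) = (l*t)*(-1/26) = -l*t/26)
sqrt(22230 + h(-15, 1/(47 + 41))) = sqrt(22230 - 1/26*(-15)/(47 + 41)) = sqrt(22230 - 1/26*(-15)/88) = sqrt(22230 - 1/26*1/88*(-15)) = sqrt(22230 + 15/2288) = sqrt(50862255/2288) = sqrt(7273302465)/572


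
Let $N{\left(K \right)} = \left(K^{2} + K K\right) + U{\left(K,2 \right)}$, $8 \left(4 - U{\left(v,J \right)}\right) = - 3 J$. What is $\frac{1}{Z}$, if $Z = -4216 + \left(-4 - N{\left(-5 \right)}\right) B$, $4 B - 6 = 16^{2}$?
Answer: $- \frac{8}{64513} \approx -0.00012401$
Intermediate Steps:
$U{\left(v,J \right)} = 4 + \frac{3 J}{8}$ ($U{\left(v,J \right)} = 4 - \frac{\left(-3\right) J}{8} = 4 + \frac{3 J}{8}$)
$N{\left(K \right)} = \frac{19}{4} + 2 K^{2}$ ($N{\left(K \right)} = \left(K^{2} + K K\right) + \left(4 + \frac{3}{8} \cdot 2\right) = \left(K^{2} + K^{2}\right) + \left(4 + \frac{3}{4}\right) = 2 K^{2} + \frac{19}{4} = \frac{19}{4} + 2 K^{2}$)
$B = \frac{131}{2}$ ($B = \frac{3}{2} + \frac{16^{2}}{4} = \frac{3}{2} + \frac{1}{4} \cdot 256 = \frac{3}{2} + 64 = \frac{131}{2} \approx 65.5$)
$Z = - \frac{64513}{8}$ ($Z = -4216 + \left(-4 - \left(\frac{19}{4} + 2 \left(-5\right)^{2}\right)\right) \frac{131}{2} = -4216 + \left(-4 - \left(\frac{19}{4} + 2 \cdot 25\right)\right) \frac{131}{2} = -4216 + \left(-4 - \left(\frac{19}{4} + 50\right)\right) \frac{131}{2} = -4216 + \left(-4 - \frac{219}{4}\right) \frac{131}{2} = -4216 - \frac{30785}{8} = - \frac{64513}{8} \approx -8064.1$)
$\frac{1}{Z} = \frac{1}{- \frac{64513}{8}} = - \frac{8}{64513}$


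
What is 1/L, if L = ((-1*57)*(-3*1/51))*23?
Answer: 17/1311 ≈ 0.012967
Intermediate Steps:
L = 1311/17 (L = -(-171)/51*23 = -57*(-1/17)*23 = (57/17)*23 = 1311/17 ≈ 77.118)
1/L = 1/(1311/17) = 17/1311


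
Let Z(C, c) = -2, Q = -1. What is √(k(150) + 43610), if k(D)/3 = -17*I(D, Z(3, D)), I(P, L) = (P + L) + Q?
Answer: 7*√737 ≈ 190.03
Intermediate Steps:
I(P, L) = -1 + L + P (I(P, L) = (P + L) - 1 = (L + P) - 1 = -1 + L + P)
k(D) = 153 - 51*D (k(D) = 3*(-17*(-1 - 2 + D)) = 3*(-17*(-3 + D)) = 3*(51 - 17*D) = 153 - 51*D)
√(k(150) + 43610) = √((153 - 51*150) + 43610) = √((153 - 7650) + 43610) = √(-7497 + 43610) = √36113 = 7*√737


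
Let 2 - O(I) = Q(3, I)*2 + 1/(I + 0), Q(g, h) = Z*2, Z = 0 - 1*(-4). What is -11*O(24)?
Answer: 3707/24 ≈ 154.46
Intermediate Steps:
Z = 4 (Z = 0 + 4 = 4)
Q(g, h) = 8 (Q(g, h) = 4*2 = 8)
O(I) = -14 - 1/I (O(I) = 2 - (8*2 + 1/(I + 0)) = 2 - (16 + 1/I) = 2 + (-16 - 1/I) = -14 - 1/I)
-11*O(24) = -11*(-14 - 1/24) = -11*(-337/24) = 3707/24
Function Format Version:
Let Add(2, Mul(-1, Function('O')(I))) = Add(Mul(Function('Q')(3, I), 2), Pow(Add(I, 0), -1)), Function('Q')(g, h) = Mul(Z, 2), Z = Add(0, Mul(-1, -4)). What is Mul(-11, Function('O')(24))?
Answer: Rational(3707, 24) ≈ 154.46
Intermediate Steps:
Z = 4 (Z = Add(0, 4) = 4)
Function('Q')(g, h) = 8 (Function('Q')(g, h) = Mul(4, 2) = 8)
Function('O')(I) = Add(-14, Mul(-1, Pow(I, -1))) (Function('O')(I) = Add(2, Mul(-1, Add(Mul(8, 2), Pow(Add(I, 0), -1)))) = Add(2, Mul(-1, Add(16, Pow(I, -1)))) = Add(2, Add(-16, Mul(-1, Pow(I, -1)))) = Add(-14, Mul(-1, Pow(I, -1))))
Mul(-11, Function('O')(24)) = Mul(-11, Add(-14, Mul(-1, Pow(24, -1)))) = Mul(-11, Add(-14, Mul(-1, Rational(1, 24)))) = Mul(-11, Add(-14, Rational(-1, 24))) = Mul(-11, Rational(-337, 24)) = Rational(3707, 24)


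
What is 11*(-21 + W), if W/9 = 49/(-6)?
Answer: -2079/2 ≈ -1039.5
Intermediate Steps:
W = -147/2 (W = 9*(49/(-6)) = 9*(49*(-⅙)) = 9*(-49/6) = -147/2 ≈ -73.500)
11*(-21 + W) = 11*(-21 - 147/2) = 11*(-189/2) = -2079/2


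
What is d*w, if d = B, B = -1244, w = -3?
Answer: 3732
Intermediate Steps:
d = -1244
d*w = -1244*(-3) = 3732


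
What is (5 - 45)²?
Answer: 1600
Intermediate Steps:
(5 - 45)² = (-40)² = 1600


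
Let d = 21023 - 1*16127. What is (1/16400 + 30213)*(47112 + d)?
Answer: 3221201299701/2050 ≈ 1.5713e+9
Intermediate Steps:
d = 4896 (d = 21023 - 16127 = 4896)
(1/16400 + 30213)*(47112 + d) = (1/16400 + 30213)*(47112 + 4896) = (1/16400 + 30213)*52008 = (495493201/16400)*52008 = 3221201299701/2050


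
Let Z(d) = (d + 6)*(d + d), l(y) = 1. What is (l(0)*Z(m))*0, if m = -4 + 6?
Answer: 0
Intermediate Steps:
m = 2
Z(d) = 2*d*(6 + d) (Z(d) = (6 + d)*(2*d) = 2*d*(6 + d))
(l(0)*Z(m))*0 = (1*(2*2*(6 + 2)))*0 = (1*(2*2*8))*0 = (1*32)*0 = 32*0 = 0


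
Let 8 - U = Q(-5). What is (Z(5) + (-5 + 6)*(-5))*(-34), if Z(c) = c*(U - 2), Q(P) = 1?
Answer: -680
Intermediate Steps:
U = 7 (U = 8 - 1*1 = 8 - 1 = 7)
Z(c) = 5*c (Z(c) = c*(7 - 2) = c*5 = 5*c)
(Z(5) + (-5 + 6)*(-5))*(-34) = (5*5 + (-5 + 6)*(-5))*(-34) = (25 + 1*(-5))*(-34) = (25 - 5)*(-34) = 20*(-34) = -680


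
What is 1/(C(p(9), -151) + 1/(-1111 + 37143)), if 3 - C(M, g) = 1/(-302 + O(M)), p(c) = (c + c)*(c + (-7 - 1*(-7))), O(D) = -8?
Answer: 5584960/16773051 ≈ 0.33297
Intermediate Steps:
p(c) = 2*c² (p(c) = (2*c)*(c + (-7 + 7)) = (2*c)*(c + 0) = (2*c)*c = 2*c²)
C(M, g) = 931/310 (C(M, g) = 3 - 1/(-302 - 8) = 3 - 1/(-310) = 3 - 1*(-1/310) = 3 + 1/310 = 931/310)
1/(C(p(9), -151) + 1/(-1111 + 37143)) = 1/(931/310 + 1/(-1111 + 37143)) = 1/(931/310 + 1/36032) = 1/(16773051/5584960) = 5584960/16773051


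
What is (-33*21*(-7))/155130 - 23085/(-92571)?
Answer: 447804219/1595615470 ≈ 0.28065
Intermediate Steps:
(-33*21*(-7))/155130 - 23085/(-92571) = -693*(-7)*(1/155130) - 23085*(-1/92571) = 4851*(1/155130) + 7695/30857 = 1617/51710 + 7695/30857 = 447804219/1595615470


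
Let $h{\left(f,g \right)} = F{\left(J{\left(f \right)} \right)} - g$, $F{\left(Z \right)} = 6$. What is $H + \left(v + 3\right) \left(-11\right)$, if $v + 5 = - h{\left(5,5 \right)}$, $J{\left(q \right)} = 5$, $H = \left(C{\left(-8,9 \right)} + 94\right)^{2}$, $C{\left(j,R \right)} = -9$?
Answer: $7258$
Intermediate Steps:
$H = 7225$ ($H = \left(-9 + 94\right)^{2} = 85^{2} = 7225$)
$h{\left(f,g \right)} = 6 - g$
$v = -6$ ($v = -5 - \left(6 - 5\right) = -5 - 1 = -6$)
$H + \left(v + 3\right) \left(-11\right) = 7225 + \left(-6 + 3\right) \left(-11\right) = 7225 - -33 = 7225 + 33 = 7258$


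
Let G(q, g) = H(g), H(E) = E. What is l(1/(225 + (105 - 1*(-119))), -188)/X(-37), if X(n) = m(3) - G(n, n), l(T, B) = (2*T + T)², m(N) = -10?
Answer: 1/604803 ≈ 1.6534e-6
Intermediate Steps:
G(q, g) = g
l(T, B) = 9*T² (l(T, B) = (3*T)² = 9*T²)
X(n) = -10 - n
l(1/(225 + (105 - 1*(-119))), -188)/X(-37) = (9*(1/(225 + (105 - 1*(-119))))²)/(-10 - 1*(-37)) = (9*(1/(225 + (105 + 119)))²)/(-10 + 37) = (9*(1/(225 + 224))²)/27 = (9*(1/449)²)*(1/27) = (9*(1/201601))*(1/27) = (9/201601)*(1/27) = 1/604803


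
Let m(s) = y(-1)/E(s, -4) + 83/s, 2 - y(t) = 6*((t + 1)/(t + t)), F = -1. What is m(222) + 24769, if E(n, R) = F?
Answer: 5498357/222 ≈ 24767.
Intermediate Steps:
E(n, R) = -1
y(t) = 2 - 3*(1 + t)/t (y(t) = 2 - 6*(t + 1)/(t + t) = 2 - 6*(1 + t)/((2*t)) = 2 - 6*(1 + t)*(1/(2*t)) = 2 - 6*(1 + t)/(2*t) = 2 - 3*(1 + t)/t)
m(s) = -2 + 83/s (m(s) = ((-3 - 1*(-1))/(-1))/(-1) + 83/s = -(-3 + 1)*(-1) + 83/s = -1*(-2)*(-1) + 83/s = 2*(-1) + 83/s = -2 + 83/s)
m(222) + 24769 = (-2 + 83/222) + 24769 = -361/222 + 24769 = 5498357/222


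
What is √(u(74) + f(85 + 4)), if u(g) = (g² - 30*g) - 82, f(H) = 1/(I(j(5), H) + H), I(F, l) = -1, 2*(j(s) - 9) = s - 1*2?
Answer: √6144886/44 ≈ 56.338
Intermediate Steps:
j(s) = 8 + s/2 (j(s) = 9 + (s - 1*2)/2 = 9 + (s - 2)/2 = 9 + (-2 + s)/2 = 9 + (-1 + s/2) = 8 + s/2)
f(H) = 1/(-1 + H)
u(g) = -82 + g² - 30*g
√(u(74) + f(85 + 4)) = √((-82 + 74² - 30*74) + 1/(-1 + (85 + 4))) = √((-82 + 5476 - 2220) + 1/(-1 + 89)) = √(3174 + 1/88) = √(279313/88) = √6144886/44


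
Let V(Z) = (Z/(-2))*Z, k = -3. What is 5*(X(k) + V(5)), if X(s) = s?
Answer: -155/2 ≈ -77.500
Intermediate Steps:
V(Z) = -Z**2/2 (V(Z) = (Z*(-1/2))*Z = (-Z/2)*Z = -Z**2/2)
5*(X(k) + V(5)) = 5*(-3 - 1/2*5**2) = 5*(-3 - 1/2*25) = 5*(-3 - 25/2) = 5*(-31/2) = -155/2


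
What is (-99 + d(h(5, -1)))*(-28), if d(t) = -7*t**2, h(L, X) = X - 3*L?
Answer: 52948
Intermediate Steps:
(-99 + d(h(5, -1)))*(-28) = (-99 - 7*(-1 - 3*5)**2)*(-28) = (-99 - 7*(-1 - 15)**2)*(-28) = (-99 - 7*(-16)**2)*(-28) = (-99 - 7*256)*(-28) = (-99 - 1792)*(-28) = -1891*(-28) = 52948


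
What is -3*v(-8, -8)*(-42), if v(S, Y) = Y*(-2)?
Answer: 2016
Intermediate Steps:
v(S, Y) = -2*Y
-3*v(-8, -8)*(-42) = -(-6)*(-8)*(-42) = -3*16*(-42) = -48*(-42) = 2016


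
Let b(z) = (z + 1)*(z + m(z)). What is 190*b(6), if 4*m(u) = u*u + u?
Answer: 21945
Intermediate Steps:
m(u) = u/4 + u**2/4 (m(u) = (u*u + u)/4 = (u**2 + u)/4 = (u + u**2)/4 = u/4 + u**2/4)
b(z) = (1 + z)*(z + z*(1 + z)/4) (b(z) = (z + 1)*(z + z*(1 + z)/4) = (1 + z)*(z + z*(1 + z)/4))
190*b(6) = 190*((1/4)*6*(5 + 6**2 + 6*6)) = 190*((1/4)*6*(5 + 36 + 36)) = 190*((1/4)*6*77) = 190*(231/2) = 21945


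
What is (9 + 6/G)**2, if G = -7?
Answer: 3249/49 ≈ 66.306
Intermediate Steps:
(9 + 6/G)**2 = (9 + 6/(-7))**2 = (9 + 6*(-1/7))**2 = (9 - 6/7)**2 = (57/7)**2 = 3249/49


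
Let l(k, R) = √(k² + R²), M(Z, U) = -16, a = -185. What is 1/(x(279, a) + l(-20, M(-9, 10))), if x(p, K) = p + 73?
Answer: 22/7703 - √41/30812 ≈ 0.0026482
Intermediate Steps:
l(k, R) = √(R² + k²)
x(p, K) = 73 + p
1/(x(279, a) + l(-20, M(-9, 10))) = 1/((73 + 279) + √((-16)² + (-20)²)) = 1/(352 + √(256 + 400)) = 1/(352 + √656) = 1/(352 + 4*√41)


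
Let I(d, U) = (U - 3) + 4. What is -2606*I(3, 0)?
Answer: -2606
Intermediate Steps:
I(d, U) = 1 + U (I(d, U) = (-3 + U) + 4 = 1 + U)
-2606*I(3, 0) = -2606*(1 + 0) = -2606*1 = -2606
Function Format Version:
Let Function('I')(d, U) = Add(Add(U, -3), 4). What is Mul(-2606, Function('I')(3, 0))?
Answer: -2606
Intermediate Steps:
Function('I')(d, U) = Add(1, U) (Function('I')(d, U) = Add(Add(-3, U), 4) = Add(1, U))
Mul(-2606, Function('I')(3, 0)) = Mul(-2606, Add(1, 0)) = Mul(-2606, 1) = -2606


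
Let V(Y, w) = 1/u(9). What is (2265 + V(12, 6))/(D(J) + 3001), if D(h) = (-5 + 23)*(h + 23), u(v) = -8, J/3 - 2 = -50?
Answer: 18119/6584 ≈ 2.7520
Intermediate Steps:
J = -144 (J = 6 + 3*(-50) = 6 - 150 = -144)
D(h) = 414 + 18*h (D(h) = 18*(23 + h) = 414 + 18*h)
V(Y, w) = -⅛ (V(Y, w) = 1/(-8) = -⅛)
(2265 + V(12, 6))/(D(J) + 3001) = (2265 - ⅛)/((414 + 18*(-144)) + 3001) = 18119/(8*((414 - 2592) + 3001)) = 18119/(8*(-2178 + 3001)) = (18119/8)/823 = (18119/8)*(1/823) = 18119/6584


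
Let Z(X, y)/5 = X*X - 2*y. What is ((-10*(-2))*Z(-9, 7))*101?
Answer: 676700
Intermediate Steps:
Z(X, y) = -10*y + 5*X² (Z(X, y) = 5*(X*X - 2*y) = 5*(X² - 2*y) = -10*y + 5*X²)
((-10*(-2))*Z(-9, 7))*101 = ((-10*(-2))*(-10*7 + 5*(-9)²))*101 = (20*(-70 + 5*81))*101 = (20*(-70 + 405))*101 = (20*335)*101 = 6700*101 = 676700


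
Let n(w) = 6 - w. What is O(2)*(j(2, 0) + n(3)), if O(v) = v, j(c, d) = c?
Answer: 10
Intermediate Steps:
O(2)*(j(2, 0) + n(3)) = 2*(2 + (6 - 1*3)) = 2*(2 + (6 - 3)) = 2*(2 + 3) = 2*5 = 10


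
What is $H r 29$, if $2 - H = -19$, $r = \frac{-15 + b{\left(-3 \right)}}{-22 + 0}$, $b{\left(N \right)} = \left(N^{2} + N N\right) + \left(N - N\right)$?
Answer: $- \frac{1827}{22} \approx -83.045$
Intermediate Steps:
$b{\left(N \right)} = 2 N^{2}$ ($b{\left(N \right)} = \left(N^{2} + N^{2}\right) + 0 = 2 N^{2} + 0 = 2 N^{2}$)
$r = - \frac{3}{22}$ ($r = \frac{-15 + 2 \left(-3\right)^{2}}{-22 + 0} = \frac{-15 + 2 \cdot 9}{-22} = \left(-15 + 18\right) \left(- \frac{1}{22}\right) = 3 \left(- \frac{1}{22}\right) = - \frac{3}{22} \approx -0.13636$)
$H = 21$ ($H = 2 - -19 = 2 + 19 = 21$)
$H r 29 = 21 \left(- \frac{3}{22}\right) 29 = \left(- \frac{63}{22}\right) 29 = - \frac{1827}{22}$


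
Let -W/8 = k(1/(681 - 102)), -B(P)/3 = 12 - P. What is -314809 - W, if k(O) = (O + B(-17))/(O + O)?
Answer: -516297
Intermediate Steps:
B(P) = -36 + 3*P (B(P) = -3*(12 - P) = -36 + 3*P)
k(O) = (-87 + O)/(2*O) (k(O) = (O + (-36 + 3*(-17)))/(O + O) = (O + (-36 - 51))/((2*O)) = (O - 87)*(1/(2*O)) = (-87 + O)*(1/(2*O)) = (-87 + O)/(2*O))
W = 201488 (W = -4*(-87 + 1/(681 - 102))/(1/(681 - 102)) = -4*(-87 + 1/579)/(1/579) = -4*(-87 + 1/579)/1/579 = -4*579*(-50372)/579 = -8*(-25186) = 201488)
-314809 - W = -314809 - 1*201488 = -314809 - 201488 = -516297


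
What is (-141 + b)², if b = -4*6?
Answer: 27225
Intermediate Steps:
b = -24
(-141 + b)² = (-141 - 24)² = (-165)² = 27225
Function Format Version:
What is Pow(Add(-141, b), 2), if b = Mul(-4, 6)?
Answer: 27225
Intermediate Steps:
b = -24
Pow(Add(-141, b), 2) = Pow(Add(-141, -24), 2) = Pow(-165, 2) = 27225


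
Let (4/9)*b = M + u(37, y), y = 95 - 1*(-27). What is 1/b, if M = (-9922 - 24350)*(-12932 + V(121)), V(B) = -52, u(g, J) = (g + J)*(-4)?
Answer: 1/1001220777 ≈ 9.9878e-10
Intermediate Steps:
y = 122 (y = 95 + 27 = 122)
u(g, J) = -4*J - 4*g (u(g, J) = (J + g)*(-4) = -4*J - 4*g)
M = 444987648 (M = (-9922 - 24350)*(-12932 - 52) = -34272*(-12984) = 444987648)
b = 1001220777 (b = 9*(444987648 + (-4*122 - 4*37))/4 = 9*(444987648 + (-488 - 148))/4 = 9*(444987648 - 636)/4 = (9/4)*444987012 = 1001220777)
1/b = 1/1001220777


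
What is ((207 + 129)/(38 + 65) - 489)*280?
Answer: -14008680/103 ≈ -1.3601e+5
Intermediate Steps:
((207 + 129)/(38 + 65) - 489)*280 = (336/103 - 489)*280 = -50031/103*280 = -14008680/103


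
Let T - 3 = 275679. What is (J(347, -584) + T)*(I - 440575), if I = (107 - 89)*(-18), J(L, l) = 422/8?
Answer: -486284702161/4 ≈ -1.2157e+11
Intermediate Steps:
T = 275682 (T = 3 + 275679 = 275682)
J(L, l) = 211/4 (J(L, l) = 422*(⅛) = 211/4)
I = -324 (I = 18*(-18) = -324)
(J(347, -584) + T)*(I - 440575) = (211/4 + 275682)*(-324 - 440575) = (1102939/4)*(-440899) = -486284702161/4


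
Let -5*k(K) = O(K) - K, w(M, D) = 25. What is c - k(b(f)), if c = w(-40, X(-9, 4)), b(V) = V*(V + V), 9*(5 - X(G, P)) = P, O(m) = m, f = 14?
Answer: 25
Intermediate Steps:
X(G, P) = 5 - P/9
b(V) = 2*V**2 (b(V) = V*(2*V) = 2*V**2)
k(K) = 0 (k(K) = -(K - K)/5 = -1/5*0 = 0)
c = 25
c - k(b(f)) = 25 - 1*0 = 25 + 0 = 25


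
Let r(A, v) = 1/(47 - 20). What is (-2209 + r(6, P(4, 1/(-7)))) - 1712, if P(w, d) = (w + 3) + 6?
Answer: -105866/27 ≈ -3921.0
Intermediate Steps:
P(w, d) = 9 + w (P(w, d) = (3 + w) + 6 = 9 + w)
r(A, v) = 1/27
(-2209 + r(6, P(4, 1/(-7)))) - 1712 = (-2209 + 1/27) - 1712 = -59642/27 - 1712 = -105866/27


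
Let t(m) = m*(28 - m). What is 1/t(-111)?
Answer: -1/15429 ≈ -6.4813e-5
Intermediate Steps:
1/t(-111) = 1/(-111*(28 - 1*(-111))) = 1/(-111*(28 + 111)) = 1/(-111*139) = 1/(-15429) = -1/15429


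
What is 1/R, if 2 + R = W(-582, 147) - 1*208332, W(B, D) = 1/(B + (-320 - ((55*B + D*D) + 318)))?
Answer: -9181/1912714453 ≈ -4.8000e-6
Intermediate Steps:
W(B, D) = 1/(-638 - D² - 54*B) (W(B, D) = 1/(B + (-320 - ((55*B + D²) + 318))) = 1/(B + (-320 - ((D² + 55*B) + 318))) = 1/(B + (-320 - (318 + D² + 55*B))) = 1/(B + (-320 + (-318 - D² - 55*B))) = 1/(B + (-638 - D² - 55*B)) = 1/(-638 - D² - 54*B))
R = -1912714453/9181 (R = -2 + (-1/(638 + 147² + 54*(-582)) - 1*208332) = -2 + (-1/(638 + 21609 - 31428) - 208332) = -2 + (-1/(-9181) - 208332) = -2 + (-1*(-1/9181) - 208332) = -2 + (1/9181 - 208332) = -2 - 1912696091/9181 = -1912714453/9181 ≈ -2.0833e+5)
1/R = 1/(-1912714453/9181) = -9181/1912714453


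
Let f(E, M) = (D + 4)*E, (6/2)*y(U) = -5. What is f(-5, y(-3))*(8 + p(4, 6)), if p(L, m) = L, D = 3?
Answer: -420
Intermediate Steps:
y(U) = -5/3 (y(U) = (⅓)*(-5) = -5/3)
f(E, M) = 7*E (f(E, M) = (3 + 4)*E = 7*E)
f(-5, y(-3))*(8 + p(4, 6)) = (7*(-5))*(8 + 4) = -35*12 = -420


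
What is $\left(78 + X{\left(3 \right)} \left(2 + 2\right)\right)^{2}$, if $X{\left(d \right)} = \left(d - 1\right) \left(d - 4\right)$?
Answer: $4900$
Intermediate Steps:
$X{\left(d \right)} = \left(-1 + d\right) \left(-4 + d\right)$
$\left(78 + X{\left(3 \right)} \left(2 + 2\right)\right)^{2} = \left(78 + \left(4 + 3^{2} - 15\right) \left(2 + 2\right)\right)^{2} = \left(78 + \left(4 + 9 - 15\right) 4\right)^{2} = \left(78 - 8\right)^{2} = 70^{2} = 4900$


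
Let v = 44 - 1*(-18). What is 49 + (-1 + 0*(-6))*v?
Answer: -13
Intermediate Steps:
v = 62 (v = 44 + 18 = 62)
49 + (-1 + 0*(-6))*v = 49 + (-1 + 0*(-6))*62 = 49 + (-1 + 0)*62 = 49 - 1*62 = 49 - 62 = -13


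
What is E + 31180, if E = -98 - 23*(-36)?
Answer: 31910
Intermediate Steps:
E = 730 (E = -98 + 828 = 730)
E + 31180 = 730 + 31180 = 31910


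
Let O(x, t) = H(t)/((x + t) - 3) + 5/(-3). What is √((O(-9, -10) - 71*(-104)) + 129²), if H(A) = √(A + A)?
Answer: √(26161410 - 99*I*√5)/33 ≈ 154.99 - 0.00065576*I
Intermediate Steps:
H(A) = √2*√A (H(A) = √(2*A) = √2*√A)
O(x, t) = -5/3 + √2*√t/(-3 + t + x) (O(x, t) = (√2*√t)/((x + t) - 3) + 5/(-3) = (√2*√t)/((t + x) - 3) + 5*(-⅓) = (√2*√t)/(-3 + t + x) - 5/3 = √2*√t/(-3 + t + x) - 5/3 = -5/3 + √2*√t/(-3 + t + x))
√((O(-9, -10) - 71*(-104)) + 129²) = √(((5 - 5/3*(-10) - 5/3*(-9) + √2*√(-10))/(-3 - 10 - 9) - 71*(-104)) + 129²) = √(((5 + 50/3 + 15 + √2*(I*√10))/(-22) + 7384) + 16641) = √((-(5 + 50/3 + 15 + 2*I*√5)/22 + 7384) + 16641) = √((-(110/3 + 2*I*√5)/22 + 7384) + 16641) = √(((-5/3 - I*√5/11) + 7384) + 16641) = √((22147/3 - I*√5/11) + 16641) = √(72070/3 - I*√5/11)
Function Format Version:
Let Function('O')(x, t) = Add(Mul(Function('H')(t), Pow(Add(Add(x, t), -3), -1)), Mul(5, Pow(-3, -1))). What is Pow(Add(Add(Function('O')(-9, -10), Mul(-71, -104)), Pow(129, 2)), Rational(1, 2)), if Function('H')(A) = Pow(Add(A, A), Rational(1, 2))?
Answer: Mul(Rational(1, 33), Pow(Add(26161410, Mul(-99, I, Pow(5, Rational(1, 2)))), Rational(1, 2))) ≈ Add(154.99, Mul(-0.00065576, I))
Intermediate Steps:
Function('H')(A) = Mul(Pow(2, Rational(1, 2)), Pow(A, Rational(1, 2))) (Function('H')(A) = Pow(Mul(2, A), Rational(1, 2)) = Mul(Pow(2, Rational(1, 2)), Pow(A, Rational(1, 2))))
Function('O')(x, t) = Add(Rational(-5, 3), Mul(Pow(2, Rational(1, 2)), Pow(t, Rational(1, 2)), Pow(Add(-3, t, x), -1))) (Function('O')(x, t) = Add(Mul(Mul(Pow(2, Rational(1, 2)), Pow(t, Rational(1, 2))), Pow(Add(Add(x, t), -3), -1)), Mul(5, Pow(-3, -1))) = Add(Mul(Mul(Pow(2, Rational(1, 2)), Pow(t, Rational(1, 2))), Pow(Add(Add(t, x), -3), -1)), Mul(5, Rational(-1, 3))) = Add(Mul(Mul(Pow(2, Rational(1, 2)), Pow(t, Rational(1, 2))), Pow(Add(-3, t, x), -1)), Rational(-5, 3)) = Add(Mul(Pow(2, Rational(1, 2)), Pow(t, Rational(1, 2)), Pow(Add(-3, t, x), -1)), Rational(-5, 3)) = Add(Rational(-5, 3), Mul(Pow(2, Rational(1, 2)), Pow(t, Rational(1, 2)), Pow(Add(-3, t, x), -1))))
Pow(Add(Add(Function('O')(-9, -10), Mul(-71, -104)), Pow(129, 2)), Rational(1, 2)) = Pow(Add(Add(Mul(Pow(Add(-3, -10, -9), -1), Add(5, Mul(Rational(-5, 3), -10), Mul(Rational(-5, 3), -9), Mul(Pow(2, Rational(1, 2)), Pow(-10, Rational(1, 2))))), Mul(-71, -104)), Pow(129, 2)), Rational(1, 2)) = Pow(Add(Add(Mul(Pow(-22, -1), Add(5, Rational(50, 3), 15, Mul(Pow(2, Rational(1, 2)), Mul(I, Pow(10, Rational(1, 2)))))), 7384), 16641), Rational(1, 2)) = Pow(Add(Add(Mul(Rational(-1, 22), Add(5, Rational(50, 3), 15, Mul(2, I, Pow(5, Rational(1, 2))))), 7384), 16641), Rational(1, 2)) = Pow(Add(Add(Mul(Rational(-1, 22), Add(Rational(110, 3), Mul(2, I, Pow(5, Rational(1, 2))))), 7384), 16641), Rational(1, 2)) = Pow(Add(Add(Add(Rational(-5, 3), Mul(Rational(-1, 11), I, Pow(5, Rational(1, 2)))), 7384), 16641), Rational(1, 2)) = Pow(Add(Add(Rational(22147, 3), Mul(Rational(-1, 11), I, Pow(5, Rational(1, 2)))), 16641), Rational(1, 2)) = Pow(Add(Rational(72070, 3), Mul(Rational(-1, 11), I, Pow(5, Rational(1, 2)))), Rational(1, 2))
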